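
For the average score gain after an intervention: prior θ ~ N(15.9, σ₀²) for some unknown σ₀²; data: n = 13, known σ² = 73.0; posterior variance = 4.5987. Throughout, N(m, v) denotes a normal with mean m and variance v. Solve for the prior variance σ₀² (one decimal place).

σ₀² = 25.4

For the Normal–Normal model with known σ², precisions add: τ_n = τ₀ + n/σ².
So 1/σ₀² = 1/4.5987 − 13/73.0 = 0.217453 − 0.178082 = 0.039371.
Hence σ₀² = 1/0.039371 ≈ 25.4.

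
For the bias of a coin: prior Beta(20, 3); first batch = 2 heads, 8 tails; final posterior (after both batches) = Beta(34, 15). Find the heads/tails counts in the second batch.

12 heads and 4 tails

Sequential conjugate updates are equivalent to a single update on the pooled data, so total successes = posterior α − prior α and total failures = posterior β − prior β.
Total across both batches: 34−20=14 heads, 15−3=12 tails.
Subtract the first batch: 14−2=12 heads and 12−8=4 tails.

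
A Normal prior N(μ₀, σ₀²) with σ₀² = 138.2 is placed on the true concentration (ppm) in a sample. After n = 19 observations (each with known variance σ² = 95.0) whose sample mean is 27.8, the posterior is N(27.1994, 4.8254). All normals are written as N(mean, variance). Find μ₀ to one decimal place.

μ₀ = 10.6

The posterior mean is a precision-weighted average: μ_n = (τ₀μ₀ + τ_data·x̄)/(τ₀+τ_data), with τ₀=1/σ₀² and τ_data=n/σ².
Here τ₀ = 1/138.2 = 0.007236 and τ_data = 19/95.0 = 0.200000, so τ_n = 0.207236.
Rearranging for μ₀: μ₀ = (μ_n·τ_n − τ_data·x̄)/τ₀ = (27.1994·0.207236 − 0.200000·27.8) / 0.007236 = 0.076695/0.007236 ≈ 10.6.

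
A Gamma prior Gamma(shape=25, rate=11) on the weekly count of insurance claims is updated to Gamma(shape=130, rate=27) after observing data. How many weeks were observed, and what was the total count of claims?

Gamma–Poisson conjugacy: posterior shape = α + Σxᵢ, posterior rate = β + n.
Matching: Σxᵢ = 130 − 25 = 105 and n = 27 − 11 = 16.

n = 16 weeks with total 105 claims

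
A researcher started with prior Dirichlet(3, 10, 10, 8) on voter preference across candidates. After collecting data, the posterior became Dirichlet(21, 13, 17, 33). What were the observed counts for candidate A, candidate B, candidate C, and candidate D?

counts (18, 3, 7, 25)

For a Dirichlet(α) prior with multinomial counts c, the posterior is Dirichlet(α + c) componentwise.
Counts are posterior − prior componentwise: 21−3=18, 13−10=3, 17−10=7, 33−8=25.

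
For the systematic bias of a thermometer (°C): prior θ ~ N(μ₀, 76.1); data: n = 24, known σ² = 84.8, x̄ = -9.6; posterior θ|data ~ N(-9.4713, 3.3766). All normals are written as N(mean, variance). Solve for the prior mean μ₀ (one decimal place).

μ₀ = -6.7

The posterior mean is a precision-weighted average: μ_n = (τ₀μ₀ + τ_data·x̄)/(τ₀+τ_data), with τ₀=1/σ₀² and τ_data=n/σ².
Here τ₀ = 1/76.1 = 0.013141 and τ_data = 24/84.8 = 0.283019, so τ_n = 0.296160.
Rearranging for μ₀: μ₀ = (μ_n·τ_n − τ_data·x̄)/τ₀ = (-9.4713·0.296160 − 0.283019·-9.6) / 0.013141 = -0.088038/0.013141 ≈ -6.7.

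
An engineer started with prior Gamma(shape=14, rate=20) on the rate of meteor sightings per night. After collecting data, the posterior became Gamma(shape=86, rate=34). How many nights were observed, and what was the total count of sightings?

n = 14 nights with total 72 sightings

A Gamma(α, β) prior (rate parametrization) on a Poisson rate with n observations summing to S gives posterior Gamma(α+S, β+n).
Matching: Σxᵢ = 86 − 14 = 72 and n = 34 − 20 = 14.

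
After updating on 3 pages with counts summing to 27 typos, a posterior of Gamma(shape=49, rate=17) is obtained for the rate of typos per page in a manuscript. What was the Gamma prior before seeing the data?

Gamma–Poisson conjugacy: posterior shape = α + Σxᵢ, posterior rate = β + n.
So α = 49 − 27 = 22 and β = 17 − 3 = 14.

Gamma(shape=22, rate=14)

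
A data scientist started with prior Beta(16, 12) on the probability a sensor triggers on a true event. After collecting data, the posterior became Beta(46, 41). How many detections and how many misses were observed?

Under Beta–binomial conjugacy the posterior parameters are (a+s, b+f).
So s = 46 − 16 = 30 and f = 41 − 12 = 29.

30 detections and 29 misses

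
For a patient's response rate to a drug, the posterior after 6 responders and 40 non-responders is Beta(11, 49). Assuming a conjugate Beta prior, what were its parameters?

Under Beta–binomial conjugacy the posterior parameters are (a+s, b+f).
So a = 11 − 6 = 5 and b = 49 − 40 = 9.

Beta(5, 9)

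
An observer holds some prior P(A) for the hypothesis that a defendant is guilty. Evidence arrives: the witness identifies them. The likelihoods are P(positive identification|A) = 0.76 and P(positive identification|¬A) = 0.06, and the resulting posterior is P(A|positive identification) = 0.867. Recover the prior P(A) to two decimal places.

P(A) = 0.34

Bayes' rule in odds form gives O(A|E) = O(A)·[P(E|A)/P(E|¬A)], hence O(A) = O(A|E)/LR.
Posterior odds = 0.867/(1−0.867) = 6.5188. LR = 0.76/0.06 = 12.6667.
Prior odds = 6.5188/12.6667 = 0.5146, so P(A) = 0.5146/(1+0.5146) ≈ 0.34.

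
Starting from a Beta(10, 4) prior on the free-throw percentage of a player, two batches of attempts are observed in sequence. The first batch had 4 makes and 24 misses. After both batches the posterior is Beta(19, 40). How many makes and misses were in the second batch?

Sequential conjugate updates are equivalent to a single update on the pooled data, so total successes = posterior α − prior α and total failures = posterior β − prior β.
Total across both batches: 19−10=9 makes, 40−4=36 misses.
Subtract the first batch: 9−4=5 makes and 36−24=12 misses.

5 makes and 12 misses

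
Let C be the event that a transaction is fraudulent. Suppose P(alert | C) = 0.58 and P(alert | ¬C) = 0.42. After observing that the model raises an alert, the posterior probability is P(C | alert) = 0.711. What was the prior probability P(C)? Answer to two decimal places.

P(C) = 0.64

In odds form, posterior odds = prior odds × likelihood ratio, so prior odds = posterior odds ÷ LR.
Posterior odds = 0.711/(1−0.711) = 2.4602. LR = 0.58/0.42 = 1.3810.
Prior odds = 2.4602/1.3810 = 1.7815, so P(C) = 1.7815/(1+1.7815) ≈ 0.64.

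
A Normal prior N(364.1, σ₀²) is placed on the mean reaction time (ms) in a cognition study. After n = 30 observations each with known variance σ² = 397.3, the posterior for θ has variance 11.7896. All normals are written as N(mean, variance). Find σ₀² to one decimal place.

σ₀² = 107.4

For the Normal–Normal model with known σ², precisions add: τ_n = τ₀ + n/σ².
So 1/σ₀² = 1/11.7896 − 30/397.3 = 0.084821 − 0.075510 = 0.009311.
Hence σ₀² = 1/0.009311 ≈ 107.4.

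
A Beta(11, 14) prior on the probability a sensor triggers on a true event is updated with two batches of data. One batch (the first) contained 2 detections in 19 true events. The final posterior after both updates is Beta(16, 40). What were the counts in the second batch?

Sequential conjugate updates are equivalent to a single update on the pooled data, so total successes = posterior α − prior α and total failures = posterior β − prior β.
Total across both batches: 16−11=5 detections, 40−14=26 misses.
Subtract the first batch: 5−2=3 detections and 26−17=9 misses.

3 detections and 9 misses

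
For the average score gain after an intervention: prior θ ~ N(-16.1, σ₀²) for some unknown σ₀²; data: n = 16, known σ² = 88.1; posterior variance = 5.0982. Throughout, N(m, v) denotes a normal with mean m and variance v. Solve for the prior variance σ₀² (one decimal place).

Posterior precision equals prior precision plus data precision: 1/σ_n² = 1/σ₀² + n/σ².
So 1/σ₀² = 1/5.0982 − 16/88.1 = 0.196148 − 0.181612 = 0.014536.
Hence σ₀² = 1/0.014536 ≈ 68.8.

σ₀² = 68.8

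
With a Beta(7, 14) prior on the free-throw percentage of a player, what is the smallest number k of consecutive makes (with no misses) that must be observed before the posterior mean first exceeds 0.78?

k = 43

After k makes and 0 misses the posterior is Beta(7+k, 14), with mean (7+k)/(7+14+k).
Set (7+k)/(21+k) > 0.78 and solve: k > (0.78·21 − 7)/(1 − 0.78) = 42.636.
The smallest integer exceeding 42.636 is 43.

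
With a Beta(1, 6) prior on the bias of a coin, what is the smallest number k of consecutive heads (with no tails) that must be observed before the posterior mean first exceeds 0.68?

After k heads and 0 tails the posterior is Beta(1+k, 6), with mean (1+k)/(1+6+k).
Set (1+k)/(7+k) > 0.68 and solve: k > (0.68·7 − 1)/(1 − 0.68) = 11.750.
The smallest integer exceeding 11.750 is 12, and checking k=12: (13)/(19) = 0.6842 > 0.68.

k = 12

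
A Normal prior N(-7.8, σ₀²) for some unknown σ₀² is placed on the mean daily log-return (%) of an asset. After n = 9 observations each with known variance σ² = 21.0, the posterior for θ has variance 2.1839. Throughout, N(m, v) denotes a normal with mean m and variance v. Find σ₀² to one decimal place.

For the Normal–Normal model with known σ², precisions add: τ_n = τ₀ + n/σ².
So 1/σ₀² = 1/2.1839 − 9/21.0 = 0.457896 − 0.428571 = 0.029325.
Hence σ₀² = 1/0.029325 ≈ 34.1.

σ₀² = 34.1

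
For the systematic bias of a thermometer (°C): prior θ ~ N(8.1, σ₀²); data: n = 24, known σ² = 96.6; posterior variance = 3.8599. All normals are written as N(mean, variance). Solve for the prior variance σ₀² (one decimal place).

σ₀² = 94.1

For the Normal–Normal model with known σ², precisions add: τ_n = τ₀ + n/σ².
So 1/σ₀² = 1/3.8599 − 24/96.6 = 0.259074 − 0.248447 = 0.010627.
Hence σ₀² = 1/0.010627 ≈ 94.1.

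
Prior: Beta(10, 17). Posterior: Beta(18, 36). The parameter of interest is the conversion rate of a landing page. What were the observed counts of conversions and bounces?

Under Beta–binomial conjugacy the posterior parameters are (a+s, b+f).
So s = 18 − 10 = 8 and f = 36 − 17 = 19.

8 conversions and 19 bounces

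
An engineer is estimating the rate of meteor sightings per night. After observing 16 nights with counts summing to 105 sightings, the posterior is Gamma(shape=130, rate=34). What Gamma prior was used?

A Gamma(α, β) prior (rate parametrization) on a Poisson rate with n observations summing to S gives posterior Gamma(α+S, β+n).
So α = 130 − 105 = 25 and β = 34 − 16 = 18.

Gamma(shape=25, rate=18)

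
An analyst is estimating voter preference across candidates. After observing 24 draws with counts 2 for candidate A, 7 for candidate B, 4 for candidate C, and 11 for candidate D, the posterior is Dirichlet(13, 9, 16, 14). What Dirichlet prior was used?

For a Dirichlet(α) prior with multinomial counts c, the posterior is Dirichlet(α + c) componentwise.
Subtract each count from the matching posterior parameter: 13−2=11, 9−7=2, 16−4=12, 14−11=3.

Dirichlet(11, 2, 12, 3)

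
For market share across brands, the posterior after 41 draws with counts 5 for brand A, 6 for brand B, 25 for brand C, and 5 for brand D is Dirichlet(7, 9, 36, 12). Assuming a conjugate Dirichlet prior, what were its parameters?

Dirichlet(2, 3, 11, 7)

For a Dirichlet(α) prior with multinomial counts c, the posterior is Dirichlet(α + c) componentwise.
Subtract each count from the matching posterior parameter: 7−5=2, 9−6=3, 36−25=11, 12−5=7.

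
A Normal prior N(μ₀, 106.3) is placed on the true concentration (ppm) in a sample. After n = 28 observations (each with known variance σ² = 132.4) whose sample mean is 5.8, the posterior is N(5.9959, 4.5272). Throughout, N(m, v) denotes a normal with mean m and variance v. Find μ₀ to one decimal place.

With known observation variance, the Normal–Normal posterior has precision τ_n = τ₀ + n/σ² and mean μ_n = (τ₀μ₀ + (n/σ²)x̄)/τ_n.
Here τ₀ = 1/106.3 = 0.009407 and τ_data = 28/132.4 = 0.211480, so τ_n = 0.220887.
Rearranging for μ₀: μ₀ = (μ_n·τ_n − τ_data·x̄)/τ₀ = (5.9959·0.220887 − 0.211480·5.8) / 0.009407 = 0.097832/0.009407 ≈ 10.4.

μ₀ = 10.4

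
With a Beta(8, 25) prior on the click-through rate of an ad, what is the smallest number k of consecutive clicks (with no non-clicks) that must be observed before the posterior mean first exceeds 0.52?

k = 20

After k clicks and 0 non-clicks the posterior is Beta(8+k, 25), with mean (8+k)/(8+25+k).
Set (8+k)/(33+k) > 0.52 and solve: k > (0.52·33 − 8)/(1 − 0.52) = 19.083.
The smallest integer exceeding 19.083 is 20, and checking k=20: (28)/(53) = 0.5283 > 0.52.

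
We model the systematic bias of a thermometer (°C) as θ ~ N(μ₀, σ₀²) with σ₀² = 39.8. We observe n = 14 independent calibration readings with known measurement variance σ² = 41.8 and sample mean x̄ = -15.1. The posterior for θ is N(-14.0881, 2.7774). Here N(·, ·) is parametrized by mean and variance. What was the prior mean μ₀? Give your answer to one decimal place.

μ₀ = -0.6

The posterior mean is a precision-weighted average: μ_n = (τ₀μ₀ + τ_data·x̄)/(τ₀+τ_data), with τ₀=1/σ₀² and τ_data=n/σ².
Here τ₀ = 1/39.8 = 0.025126 and τ_data = 14/41.8 = 0.334928, so τ_n = 0.360054.
Rearranging for μ₀: μ₀ = (μ_n·τ_n − τ_data·x̄)/τ₀ = (-14.0881·0.360054 − 0.334928·-15.1) / 0.025126 = -0.015064/0.025126 ≈ -0.6.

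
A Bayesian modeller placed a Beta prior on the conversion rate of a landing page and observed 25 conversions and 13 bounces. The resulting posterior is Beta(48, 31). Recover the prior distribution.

Beta(23, 18)

Beta is conjugate to the binomial likelihood: posterior = Beta(a+s, b+f).
So a = 48 − 25 = 23 and b = 31 − 13 = 18.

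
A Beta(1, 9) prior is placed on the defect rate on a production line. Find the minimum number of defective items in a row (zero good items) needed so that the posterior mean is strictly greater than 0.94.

k = 141

After k defective items and 0 good items the posterior is Beta(1+k, 9), with mean (1+k)/(1+9+k).
Set (1+k)/(10+k) > 0.94 and solve: k > (0.94·10 − 1)/(1 − 0.94) = 140.000.
The smallest integer exceeding 140.000 is 141.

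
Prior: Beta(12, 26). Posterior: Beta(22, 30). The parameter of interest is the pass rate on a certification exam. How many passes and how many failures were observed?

Beta is conjugate to the binomial likelihood: posterior = Beta(α+s, β+f).
Match parameters: s=22−12=10, f=30−26=4.

10 passes and 4 failures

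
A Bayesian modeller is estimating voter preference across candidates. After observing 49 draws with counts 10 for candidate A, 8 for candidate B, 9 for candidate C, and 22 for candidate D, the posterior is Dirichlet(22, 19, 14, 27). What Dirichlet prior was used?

Dirichlet(12, 11, 5, 5)

For a Dirichlet(α) prior with multinomial counts c, the posterior is Dirichlet(α + c) componentwise.
Subtract each count from the matching posterior parameter: 22−10=12, 19−8=11, 14−9=5, 27−22=5.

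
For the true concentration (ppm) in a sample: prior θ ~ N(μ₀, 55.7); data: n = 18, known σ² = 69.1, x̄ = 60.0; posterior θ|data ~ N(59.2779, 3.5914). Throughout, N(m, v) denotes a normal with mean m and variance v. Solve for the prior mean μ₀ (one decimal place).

The posterior mean is a precision-weighted average: μ_n = (τ₀μ₀ + τ_data·x̄)/(τ₀+τ_data), with τ₀=1/σ₀² and τ_data=n/σ².
Here τ₀ = 1/55.7 = 0.017953 and τ_data = 18/69.1 = 0.260492, so τ_n = 0.278445.
Rearranging for μ₀: μ₀ = (μ_n·τ_n − τ_data·x̄)/τ₀ = (59.2779·0.278445 − 0.260492·60.0) / 0.017953 = 0.876115/0.017953 ≈ 48.8.

μ₀ = 48.8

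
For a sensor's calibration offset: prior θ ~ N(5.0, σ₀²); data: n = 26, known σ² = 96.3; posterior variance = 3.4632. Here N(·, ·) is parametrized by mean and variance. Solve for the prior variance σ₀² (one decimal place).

σ₀² = 53.3

For the Normal–Normal model with known σ², precisions add: τ_n = τ₀ + n/σ².
So 1/σ₀² = 1/3.4632 − 26/96.3 = 0.288750 − 0.269990 = 0.018760.
Hence σ₀² = 1/0.018760 ≈ 53.3.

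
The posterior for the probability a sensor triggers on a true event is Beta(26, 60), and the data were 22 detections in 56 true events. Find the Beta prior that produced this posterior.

Beta(4, 26)

Beta is conjugate to the binomial likelihood: posterior = Beta(α+s, β+f).
So α = 26 − 22 = 4 and β = 60 − 34 = 26.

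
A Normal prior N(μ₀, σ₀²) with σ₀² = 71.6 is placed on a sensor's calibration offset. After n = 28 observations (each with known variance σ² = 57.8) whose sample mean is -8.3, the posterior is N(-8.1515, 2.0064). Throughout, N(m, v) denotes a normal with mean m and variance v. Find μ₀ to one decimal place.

The posterior mean is a precision-weighted average: μ_n = (τ₀μ₀ + τ_data·x̄)/(τ₀+τ_data), with τ₀=1/σ₀² and τ_data=n/σ².
Here τ₀ = 1/71.6 = 0.013966 and τ_data = 28/57.8 = 0.484429, so τ_n = 0.498395.
Rearranging for μ₀: μ₀ = (μ_n·τ_n − τ_data·x̄)/τ₀ = (-8.1515·0.498395 − 0.484429·-8.3) / 0.013966 = -0.041906/0.013966 ≈ -3.0.

μ₀ = -3.0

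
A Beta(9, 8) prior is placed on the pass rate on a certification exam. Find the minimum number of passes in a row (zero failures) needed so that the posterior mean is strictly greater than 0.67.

k = 8

After k passes and 0 failures the posterior is Beta(9+k, 8), with mean (9+k)/(9+8+k).
Set (9+k)/(17+k) > 0.67 and solve: k > (0.67·17 − 9)/(1 − 0.67) = 7.242.
The smallest integer exceeding 7.242 is 8, and checking k=8: (17)/(25) = 0.6800 > 0.67.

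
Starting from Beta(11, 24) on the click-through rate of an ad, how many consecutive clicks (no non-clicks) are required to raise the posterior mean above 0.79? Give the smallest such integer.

k = 80

After k clicks and 0 non-clicks the posterior is Beta(11+k, 24), with mean (11+k)/(11+24+k).
Set (11+k)/(35+k) > 0.79 and solve: k > (0.79·35 − 11)/(1 − 0.79) = 79.286.
The smallest integer exceeding 79.286 is 80.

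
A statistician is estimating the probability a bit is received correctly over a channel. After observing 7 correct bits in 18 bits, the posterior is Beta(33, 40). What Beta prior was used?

Beta(26, 29)

Under Beta–binomial conjugacy the posterior parameters are (a+s, b+f).
Subtract the data counts: 33−7=26, 40−11=29.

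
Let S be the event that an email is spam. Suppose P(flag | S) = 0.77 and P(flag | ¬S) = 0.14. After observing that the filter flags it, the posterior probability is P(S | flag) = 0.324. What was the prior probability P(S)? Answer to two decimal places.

In odds form, posterior odds = prior odds × likelihood ratio, so prior odds = posterior odds ÷ LR.
Posterior odds = 0.324/(1−0.324) = 0.4793. LR = 0.77/0.14 = 5.5000.
Prior odds = 0.4793/5.5000 = 0.0871, so P(S) = 0.0871/(1+0.0871) ≈ 0.08.

P(S) = 0.08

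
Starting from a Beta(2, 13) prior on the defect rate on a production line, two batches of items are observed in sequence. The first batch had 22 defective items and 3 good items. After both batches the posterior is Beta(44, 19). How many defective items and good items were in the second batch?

Because Beta–binomial updating is additive in the counts, the combined data contributed (α_post−α_prior, β_post−β_prior) successes and failures.
Total across both batches: 44−2=42 defective items, 19−13=6 good items.
Subtract the first batch: 42−22=20 defective items and 6−3=3 good items.

20 defective items and 3 good items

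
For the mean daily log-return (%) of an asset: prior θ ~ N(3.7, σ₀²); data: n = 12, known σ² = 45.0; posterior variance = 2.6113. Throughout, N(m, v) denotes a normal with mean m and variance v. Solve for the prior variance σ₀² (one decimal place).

σ₀² = 8.6

For the Normal–Normal model with known σ², precisions add: τ_n = τ₀ + n/σ².
So 1/σ₀² = 1/2.6113 − 12/45.0 = 0.382951 − 0.266667 = 0.116284.
Hence σ₀² = 1/0.116284 ≈ 8.6.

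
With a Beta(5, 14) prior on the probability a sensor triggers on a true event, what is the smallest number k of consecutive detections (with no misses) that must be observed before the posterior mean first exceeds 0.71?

After k detections and 0 misses the posterior is Beta(5+k, 14), with mean (5+k)/(5+14+k).
Set (5+k)/(19+k) > 0.71 and solve: k > (0.71·19 − 5)/(1 − 0.71) = 29.276.
The smallest integer exceeding 29.276 is 30.

k = 30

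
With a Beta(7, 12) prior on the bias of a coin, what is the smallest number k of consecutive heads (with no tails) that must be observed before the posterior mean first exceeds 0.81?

After k heads and 0 tails the posterior is Beta(7+k, 12), with mean (7+k)/(7+12+k).
Set (7+k)/(19+k) > 0.81 and solve: k > (0.81·19 − 7)/(1 − 0.81) = 44.158.
The smallest integer exceeding 44.158 is 45.

k = 45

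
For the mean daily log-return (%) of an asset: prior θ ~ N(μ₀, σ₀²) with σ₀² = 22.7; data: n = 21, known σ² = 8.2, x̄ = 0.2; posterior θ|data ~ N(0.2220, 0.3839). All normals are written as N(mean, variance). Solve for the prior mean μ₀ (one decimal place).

The posterior mean is a precision-weighted average: μ_n = (τ₀μ₀ + τ_data·x̄)/(τ₀+τ_data), with τ₀=1/σ₀² and τ_data=n/σ².
Here τ₀ = 1/22.7 = 0.044053 and τ_data = 21/8.2 = 2.560976, so τ_n = 2.605029.
Rearranging for μ₀: μ₀ = (μ_n·τ_n − τ_data·x̄)/τ₀ = (0.2220·2.605029 − 2.560976·0.2) / 0.044053 = 0.066121/0.044053 ≈ 1.5.

μ₀ = 1.5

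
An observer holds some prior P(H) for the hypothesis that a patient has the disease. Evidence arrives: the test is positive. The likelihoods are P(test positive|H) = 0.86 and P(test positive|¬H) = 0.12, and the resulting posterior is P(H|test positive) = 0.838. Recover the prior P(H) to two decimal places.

P(H) = 0.42

Bayes' rule in odds form gives O(H|E) = O(H)·[P(E|H)/P(E|¬H)], hence O(H) = O(H|E)/LR.
Posterior odds = 0.838/(1−0.838) = 5.1728. LR = 0.86/0.12 = 7.1667.
Prior odds = 5.1728/7.1667 = 0.7218, so P(H) = 0.7218/(1+0.7218) ≈ 0.42.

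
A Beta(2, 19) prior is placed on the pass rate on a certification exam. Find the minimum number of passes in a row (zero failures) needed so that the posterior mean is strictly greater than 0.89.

After k passes and 0 failures the posterior is Beta(2+k, 19), with mean (2+k)/(2+19+k).
Set (2+k)/(21+k) > 0.89 and solve: k > (0.89·21 − 2)/(1 − 0.89) = 151.727.
The smallest integer exceeding 151.727 is 152.

k = 152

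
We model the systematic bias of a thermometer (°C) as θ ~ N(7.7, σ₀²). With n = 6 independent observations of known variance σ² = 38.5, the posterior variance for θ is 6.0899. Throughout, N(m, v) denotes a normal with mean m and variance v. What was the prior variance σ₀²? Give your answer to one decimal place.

σ₀² = 119.6

For the Normal–Normal model with known σ², precisions add: τ_n = τ₀ + n/σ².
So 1/σ₀² = 1/6.0899 − 6/38.5 = 0.164206 − 0.155844 = 0.008362.
Hence σ₀² = 1/0.008362 ≈ 119.6.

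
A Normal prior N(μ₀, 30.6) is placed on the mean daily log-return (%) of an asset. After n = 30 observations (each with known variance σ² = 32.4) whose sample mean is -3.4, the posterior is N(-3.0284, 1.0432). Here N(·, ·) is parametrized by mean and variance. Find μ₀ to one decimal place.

The posterior mean is a precision-weighted average: μ_n = (τ₀μ₀ + τ_data·x̄)/(τ₀+τ_data), with τ₀=1/σ₀² and τ_data=n/σ².
Here τ₀ = 1/30.6 = 0.032680 and τ_data = 30/32.4 = 0.925926, so τ_n = 0.958606.
Rearranging for μ₀: μ₀ = (μ_n·τ_n − τ_data·x̄)/τ₀ = (-3.0284·0.958606 − 0.925926·-3.4) / 0.032680 = 0.245106/0.032680 ≈ 7.5.

μ₀ = 7.5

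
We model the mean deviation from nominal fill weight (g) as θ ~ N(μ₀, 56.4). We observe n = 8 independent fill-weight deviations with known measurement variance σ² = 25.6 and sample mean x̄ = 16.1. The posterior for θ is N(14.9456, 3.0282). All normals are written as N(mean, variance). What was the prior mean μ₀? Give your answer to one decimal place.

μ₀ = -5.4

The posterior mean is a precision-weighted average: μ_n = (τ₀μ₀ + τ_data·x̄)/(τ₀+τ_data), with τ₀=1/σ₀² and τ_data=n/σ².
Here τ₀ = 1/56.4 = 0.017730 and τ_data = 8/25.6 = 0.312500, so τ_n = 0.330230.
Rearranging for μ₀: μ₀ = (μ_n·τ_n − τ_data·x̄)/τ₀ = (14.9456·0.330230 − 0.312500·16.1) / 0.017730 = -0.095765/0.017730 ≈ -5.4.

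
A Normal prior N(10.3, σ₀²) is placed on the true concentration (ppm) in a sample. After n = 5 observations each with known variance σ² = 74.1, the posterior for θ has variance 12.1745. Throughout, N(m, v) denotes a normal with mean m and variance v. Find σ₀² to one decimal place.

Posterior precision equals prior precision plus data precision: 1/σ_n² = 1/σ₀² + n/σ².
So 1/σ₀² = 1/12.1745 − 5/74.1 = 0.082139 − 0.067476 = 0.014663.
Hence σ₀² = 1/0.014663 ≈ 68.2.

σ₀² = 68.2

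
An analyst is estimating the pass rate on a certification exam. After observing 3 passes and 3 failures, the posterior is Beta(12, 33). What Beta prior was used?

A Beta(a, b) prior with s successes and f failures in binomial data gives a Beta(a+s, b+f) posterior.
So a = 12 − 3 = 9 and b = 33 − 3 = 30.

Beta(9, 30)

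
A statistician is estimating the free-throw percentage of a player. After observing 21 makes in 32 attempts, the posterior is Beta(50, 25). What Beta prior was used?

Beta is conjugate to the binomial likelihood: posterior = Beta(α+s, β+f).
Subtract the data counts: 50−21=29, 25−11=14.

Beta(29, 14)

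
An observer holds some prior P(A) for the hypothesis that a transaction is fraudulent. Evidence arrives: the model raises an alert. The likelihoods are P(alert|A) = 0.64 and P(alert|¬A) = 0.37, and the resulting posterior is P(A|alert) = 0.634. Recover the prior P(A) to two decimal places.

In odds form, posterior odds = prior odds × likelihood ratio, so prior odds = posterior odds ÷ LR.
Posterior odds = 0.634/(1−0.634) = 1.7322. LR = 0.64/0.37 = 1.7297.
Prior odds = 1.7322/1.7297 = 1.0014, so P(A) = 1.0014/(1+1.0014) ≈ 0.50.

P(A) = 0.50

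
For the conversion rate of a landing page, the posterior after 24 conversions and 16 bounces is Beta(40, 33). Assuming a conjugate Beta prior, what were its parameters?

Beta is conjugate to the binomial likelihood: posterior = Beta(α+s, β+f).
Subtract the data counts: 40−24=16, 33−16=17.

Beta(16, 17)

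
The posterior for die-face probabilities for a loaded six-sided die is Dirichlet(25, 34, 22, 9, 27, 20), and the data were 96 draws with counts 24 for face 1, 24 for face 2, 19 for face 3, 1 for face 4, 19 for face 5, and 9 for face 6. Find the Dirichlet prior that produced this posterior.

For a Dirichlet(α) prior with multinomial counts c, the posterior is Dirichlet(α + c) componentwise.
Subtract each count from the matching posterior parameter: 25−24=1, 34−24=10, 22−19=3, 9−1=8, 27−19=8, 20−9=11.

Dirichlet(1, 10, 3, 8, 8, 11)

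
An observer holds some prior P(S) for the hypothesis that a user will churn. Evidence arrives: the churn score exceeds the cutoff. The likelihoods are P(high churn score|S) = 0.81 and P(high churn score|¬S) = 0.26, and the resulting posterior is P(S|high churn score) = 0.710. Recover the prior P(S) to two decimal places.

P(S) = 0.44

In odds form, posterior odds = prior odds × likelihood ratio, so prior odds = posterior odds ÷ LR.
Posterior odds = 0.710/(1−0.710) = 2.4483. LR = 0.81/0.26 = 3.1154.
Prior odds = 2.4483/3.1154 = 0.7859, so P(S) = 0.7859/(1+0.7859) ≈ 0.44.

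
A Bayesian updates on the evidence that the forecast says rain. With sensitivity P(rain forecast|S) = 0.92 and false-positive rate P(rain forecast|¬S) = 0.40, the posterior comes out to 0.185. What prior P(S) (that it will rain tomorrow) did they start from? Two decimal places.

Bayes' rule in odds form gives O(S|E) = O(S)·[P(E|S)/P(E|¬S)], hence O(S) = O(S|E)/LR.
Posterior odds = 0.185/(1−0.185) = 0.2270. LR = 0.92/0.40 = 2.3000.
Prior odds = 0.2270/2.3000 = 0.0987, so P(S) = 0.0987/(1+0.0987) ≈ 0.09.

P(S) = 0.09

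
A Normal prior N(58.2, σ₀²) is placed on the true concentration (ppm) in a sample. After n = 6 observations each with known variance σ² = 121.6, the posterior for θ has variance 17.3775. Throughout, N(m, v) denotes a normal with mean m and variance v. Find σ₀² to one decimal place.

For the Normal–Normal model with known σ², precisions add: τ_n = τ₀ + n/σ².
So 1/σ₀² = 1/17.3775 − 6/121.6 = 0.057546 − 0.049342 = 0.008204.
Hence σ₀² = 1/0.008204 ≈ 121.9.

σ₀² = 121.9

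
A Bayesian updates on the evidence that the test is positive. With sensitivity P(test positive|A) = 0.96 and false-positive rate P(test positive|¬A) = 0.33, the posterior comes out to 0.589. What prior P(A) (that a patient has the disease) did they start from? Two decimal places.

P(A) = 0.33

Bayes' rule in odds form gives O(A|E) = O(A)·[P(E|A)/P(E|¬A)], hence O(A) = O(A|E)/LR.
Posterior odds = 0.589/(1−0.589) = 1.4331. LR = 0.96/0.33 = 2.9091.
Prior odds = 1.4331/2.9091 = 0.4926, so P(A) = 0.4926/(1+0.4926) ≈ 0.33.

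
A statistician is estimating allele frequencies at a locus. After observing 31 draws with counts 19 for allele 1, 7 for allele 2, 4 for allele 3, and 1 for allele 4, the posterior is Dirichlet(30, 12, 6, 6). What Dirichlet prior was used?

Dirichlet(11, 5, 2, 5)

For a Dirichlet(α) prior with multinomial counts c, the posterior is Dirichlet(α + c) componentwise.
Subtract each count from the matching posterior parameter: 30−19=11, 12−7=5, 6−4=2, 6−1=5.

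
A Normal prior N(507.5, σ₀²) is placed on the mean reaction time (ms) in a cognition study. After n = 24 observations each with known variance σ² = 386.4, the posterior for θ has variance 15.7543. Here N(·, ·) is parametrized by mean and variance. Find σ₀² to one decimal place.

σ₀² = 733.7

Posterior precision equals prior precision plus data precision: 1/σ_n² = 1/σ₀² + n/σ².
So 1/σ₀² = 1/15.7543 − 24/386.4 = 0.063475 − 0.062112 = 0.001363.
Hence σ₀² = 1/0.001363 ≈ 733.7.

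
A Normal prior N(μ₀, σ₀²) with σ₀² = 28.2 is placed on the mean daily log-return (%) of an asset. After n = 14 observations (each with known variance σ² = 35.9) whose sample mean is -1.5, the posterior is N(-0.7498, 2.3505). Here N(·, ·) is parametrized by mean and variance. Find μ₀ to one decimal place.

The posterior mean is a precision-weighted average: μ_n = (τ₀μ₀ + τ_data·x̄)/(τ₀+τ_data), with τ₀=1/σ₀² and τ_data=n/σ².
Here τ₀ = 1/28.2 = 0.035461 and τ_data = 14/35.9 = 0.389972, so τ_n = 0.425433.
Rearranging for μ₀: μ₀ = (μ_n·τ_n − τ_data·x̄)/τ₀ = (-0.7498·0.425433 − 0.389972·-1.5) / 0.035461 = 0.265968/0.035461 ≈ 7.5.

μ₀ = 7.5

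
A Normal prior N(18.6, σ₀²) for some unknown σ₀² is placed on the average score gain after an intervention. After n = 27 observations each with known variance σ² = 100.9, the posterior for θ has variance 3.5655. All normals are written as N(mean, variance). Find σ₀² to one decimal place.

For the Normal–Normal model with known σ², precisions add: τ_n = τ₀ + n/σ².
So 1/σ₀² = 1/3.5655 − 27/100.9 = 0.280466 − 0.267592 = 0.012874.
Hence σ₀² = 1/0.012874 ≈ 77.7.

σ₀² = 77.7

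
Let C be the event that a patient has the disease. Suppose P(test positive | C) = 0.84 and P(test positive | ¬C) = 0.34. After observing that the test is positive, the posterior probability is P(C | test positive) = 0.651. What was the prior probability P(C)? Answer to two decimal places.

Bayes' rule in odds form gives O(C|E) = O(C)·[P(E|C)/P(E|¬C)], hence O(C) = O(C|E)/LR.
Posterior odds = 0.651/(1−0.651) = 1.8653. LR = 0.84/0.34 = 2.4706.
Prior odds = 1.8653/2.4706 = 0.7550, so P(C) = 0.7550/(1+0.7550) ≈ 0.43.

P(C) = 0.43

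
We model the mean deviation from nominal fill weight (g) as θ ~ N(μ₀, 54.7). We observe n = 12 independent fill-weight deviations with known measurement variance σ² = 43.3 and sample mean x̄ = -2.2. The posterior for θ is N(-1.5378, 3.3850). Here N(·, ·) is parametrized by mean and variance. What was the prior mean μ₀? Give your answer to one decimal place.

With known observation variance, the Normal–Normal posterior has precision τ_n = τ₀ + n/σ² and mean μ_n = (τ₀μ₀ + (n/σ²)x̄)/τ_n.
Here τ₀ = 1/54.7 = 0.018282 and τ_data = 12/43.3 = 0.277136, so τ_n = 0.295418.
Rearranging for μ₀: μ₀ = (μ_n·τ_n − τ_data·x̄)/τ₀ = (-1.5378·0.295418 − 0.277136·-2.2) / 0.018282 = 0.155405/0.018282 ≈ 8.5.

μ₀ = 8.5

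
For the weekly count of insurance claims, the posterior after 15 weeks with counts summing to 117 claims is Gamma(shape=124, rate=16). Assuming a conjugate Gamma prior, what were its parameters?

Gamma–Poisson conjugacy: posterior shape = α + Σxᵢ, posterior rate = β + n.
So α = 124 − 117 = 7 and β = 16 − 15 = 1.

Gamma(shape=7, rate=1)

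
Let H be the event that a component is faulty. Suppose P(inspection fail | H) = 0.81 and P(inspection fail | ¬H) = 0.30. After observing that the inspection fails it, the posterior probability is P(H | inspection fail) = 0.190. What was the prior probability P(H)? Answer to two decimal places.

Bayes' rule in odds form gives O(H|E) = O(H)·[P(E|H)/P(E|¬H)], hence O(H) = O(H|E)/LR.
Posterior odds = 0.190/(1−0.190) = 0.2346. LR = 0.81/0.30 = 2.7000.
Prior odds = 0.2346/2.7000 = 0.0869, so P(H) = 0.0869/(1+0.0869) ≈ 0.08.

P(H) = 0.08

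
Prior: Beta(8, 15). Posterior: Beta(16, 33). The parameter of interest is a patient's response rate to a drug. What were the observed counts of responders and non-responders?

A Beta(a, b) prior with s successes and f failures in binomial data gives a Beta(a+s, b+f) posterior.
So s = 16 − 8 = 8 and f = 33 − 15 = 18.

8 responders and 18 non-responders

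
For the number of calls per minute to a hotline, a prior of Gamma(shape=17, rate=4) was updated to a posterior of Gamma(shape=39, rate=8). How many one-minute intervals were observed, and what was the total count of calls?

n = 4 one-minute intervals with total 22 calls

Gamma–Poisson conjugacy: posterior shape = α + Σxᵢ, posterior rate = β + n.
Matching: Σxᵢ = 39 − 17 = 22 and n = 8 − 4 = 4.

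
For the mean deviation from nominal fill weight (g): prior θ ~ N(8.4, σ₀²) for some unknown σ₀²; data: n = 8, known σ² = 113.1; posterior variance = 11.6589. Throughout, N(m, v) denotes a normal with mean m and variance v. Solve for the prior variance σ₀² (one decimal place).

For the Normal–Normal model with known σ², precisions add: τ_n = τ₀ + n/σ².
So 1/σ₀² = 1/11.6589 − 8/113.1 = 0.085771 − 0.070734 = 0.015037.
Hence σ₀² = 1/0.015037 ≈ 66.5.

σ₀² = 66.5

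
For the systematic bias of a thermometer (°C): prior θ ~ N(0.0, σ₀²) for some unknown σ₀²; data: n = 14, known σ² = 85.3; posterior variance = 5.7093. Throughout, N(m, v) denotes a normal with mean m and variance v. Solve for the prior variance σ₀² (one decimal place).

For the Normal–Normal model with known σ², precisions add: τ_n = τ₀ + n/σ².
So 1/σ₀² = 1/5.7093 − 14/85.3 = 0.175153 − 0.164127 = 0.011026.
Hence σ₀² = 1/0.011026 ≈ 90.7.

σ₀² = 90.7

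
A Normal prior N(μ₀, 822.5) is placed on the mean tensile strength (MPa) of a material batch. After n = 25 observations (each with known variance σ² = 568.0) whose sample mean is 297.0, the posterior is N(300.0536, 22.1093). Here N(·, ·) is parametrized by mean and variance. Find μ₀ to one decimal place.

The posterior mean is a precision-weighted average: μ_n = (τ₀μ₀ + τ_data·x̄)/(τ₀+τ_data), with τ₀=1/σ₀² and τ_data=n/σ².
Here τ₀ = 1/822.5 = 0.001216 and τ_data = 25/568.0 = 0.044014, so τ_n = 0.045230.
Rearranging for μ₀: μ₀ = (μ_n·τ_n − τ_data·x̄)/τ₀ = (300.0536·0.045230 − 0.044014·297.0) / 0.001216 = 0.499266/0.001216 ≈ 410.6.

μ₀ = 410.6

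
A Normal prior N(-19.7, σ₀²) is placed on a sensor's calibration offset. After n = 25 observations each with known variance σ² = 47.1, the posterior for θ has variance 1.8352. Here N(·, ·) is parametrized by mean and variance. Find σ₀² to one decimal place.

For the Normal–Normal model with known σ², precisions add: τ_n = τ₀ + n/σ².
So 1/σ₀² = 1/1.8352 − 25/47.1 = 0.544900 − 0.530786 = 0.014114.
Hence σ₀² = 1/0.014114 ≈ 70.9.

σ₀² = 70.9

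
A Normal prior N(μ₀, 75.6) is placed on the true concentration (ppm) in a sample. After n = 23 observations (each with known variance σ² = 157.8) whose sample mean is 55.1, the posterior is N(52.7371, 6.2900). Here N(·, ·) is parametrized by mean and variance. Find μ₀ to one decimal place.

With known observation variance, the Normal–Normal posterior has precision τ_n = τ₀ + n/σ² and mean μ_n = (τ₀μ₀ + (n/σ²)x̄)/τ_n.
Here τ₀ = 1/75.6 = 0.013228 and τ_data = 23/157.8 = 0.145754, so τ_n = 0.158982.
Rearranging for μ₀: μ₀ = (μ_n·τ_n − τ_data·x̄)/τ₀ = (52.7371·0.158982 − 0.145754·55.1) / 0.013228 = 0.353204/0.013228 ≈ 26.7.

μ₀ = 26.7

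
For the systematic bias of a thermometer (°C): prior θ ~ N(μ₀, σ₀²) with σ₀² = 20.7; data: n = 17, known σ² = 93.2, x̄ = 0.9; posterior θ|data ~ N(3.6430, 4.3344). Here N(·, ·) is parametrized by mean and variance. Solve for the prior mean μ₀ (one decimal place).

μ₀ = 14.0

With known observation variance, the Normal–Normal posterior has precision τ_n = τ₀ + n/σ² and mean μ_n = (τ₀μ₀ + (n/σ²)x̄)/τ_n.
Here τ₀ = 1/20.7 = 0.048309 and τ_data = 17/93.2 = 0.182403, so τ_n = 0.230712.
Rearranging for μ₀: μ₀ = (μ_n·τ_n − τ_data·x̄)/τ₀ = (3.6430·0.230712 − 0.182403·0.9) / 0.048309 = 0.676321/0.048309 ≈ 14.0.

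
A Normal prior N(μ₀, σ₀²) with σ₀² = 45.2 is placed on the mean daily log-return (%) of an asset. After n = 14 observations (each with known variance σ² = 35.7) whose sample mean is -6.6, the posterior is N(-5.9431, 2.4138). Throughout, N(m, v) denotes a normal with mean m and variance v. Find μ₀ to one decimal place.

The posterior mean is a precision-weighted average: μ_n = (τ₀μ₀ + τ_data·x̄)/(τ₀+τ_data), with τ₀=1/σ₀² and τ_data=n/σ².
Here τ₀ = 1/45.2 = 0.022124 and τ_data = 14/35.7 = 0.392157, so τ_n = 0.414281.
Rearranging for μ₀: μ₀ = (μ_n·τ_n − τ_data·x̄)/τ₀ = (-5.9431·0.414281 − 0.392157·-6.6) / 0.022124 = 0.126123/0.022124 ≈ 5.7.

μ₀ = 5.7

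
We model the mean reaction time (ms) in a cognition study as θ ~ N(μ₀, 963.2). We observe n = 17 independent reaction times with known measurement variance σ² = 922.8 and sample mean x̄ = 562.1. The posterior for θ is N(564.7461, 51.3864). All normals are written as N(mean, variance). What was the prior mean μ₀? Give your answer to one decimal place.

μ₀ = 611.7

With known observation variance, the Normal–Normal posterior has precision τ_n = τ₀ + n/σ² and mean μ_n = (τ₀μ₀ + (n/σ²)x̄)/τ_n.
Here τ₀ = 1/963.2 = 0.001038 and τ_data = 17/922.8 = 0.018422, so τ_n = 0.019460.
Rearranging for μ₀: μ₀ = (μ_n·τ_n − τ_data·x̄)/τ₀ = (564.7461·0.019460 − 0.018422·562.1) / 0.001038 = 0.634953/0.001038 ≈ 611.7.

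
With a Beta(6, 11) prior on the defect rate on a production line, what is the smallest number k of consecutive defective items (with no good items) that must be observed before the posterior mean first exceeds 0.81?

After k defective items and 0 good items the posterior is Beta(6+k, 11), with mean (6+k)/(6+11+k).
Set (6+k)/(17+k) > 0.81 and solve: k > (0.81·17 − 6)/(1 − 0.81) = 40.895.
The smallest integer exceeding 40.895 is 41, and checking k=41: (47)/(58) = 0.8103 > 0.81.

k = 41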